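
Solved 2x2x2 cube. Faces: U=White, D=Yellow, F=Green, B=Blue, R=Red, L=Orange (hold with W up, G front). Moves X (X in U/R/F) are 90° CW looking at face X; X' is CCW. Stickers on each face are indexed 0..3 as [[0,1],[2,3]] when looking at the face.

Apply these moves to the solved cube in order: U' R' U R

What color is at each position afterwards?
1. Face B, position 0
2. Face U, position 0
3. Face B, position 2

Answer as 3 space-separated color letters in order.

After move 1 (U'): U=WWWW F=OOGG R=GGRR B=RRBB L=BBOO
After move 2 (R'): R=GRGR U=WBWR F=OWGW D=YOYG B=YRYB
After move 3 (U): U=WWRB F=GRGW R=YRGR B=BBYB L=OWOO
After move 4 (R): R=GYRR U=WRRW F=GOGG D=YYYB B=BBWB
Query 1: B[0] = B
Query 2: U[0] = W
Query 3: B[2] = W

Answer: B W W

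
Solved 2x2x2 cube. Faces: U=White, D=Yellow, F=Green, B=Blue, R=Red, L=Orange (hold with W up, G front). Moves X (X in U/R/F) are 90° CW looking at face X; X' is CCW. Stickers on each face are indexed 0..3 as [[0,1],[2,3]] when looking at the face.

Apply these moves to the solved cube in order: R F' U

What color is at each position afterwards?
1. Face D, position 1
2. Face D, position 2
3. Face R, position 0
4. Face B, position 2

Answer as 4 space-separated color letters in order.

After move 1 (R): R=RRRR U=WGWG F=GYGY D=YBYB B=WBWB
After move 2 (F'): F=YYGG U=WGRR R=BRYR D=OOYB L=OGOW
After move 3 (U): U=RWRG F=BRGG R=WBYR B=OGWB L=YYOW
Query 1: D[1] = O
Query 2: D[2] = Y
Query 3: R[0] = W
Query 4: B[2] = W

Answer: O Y W W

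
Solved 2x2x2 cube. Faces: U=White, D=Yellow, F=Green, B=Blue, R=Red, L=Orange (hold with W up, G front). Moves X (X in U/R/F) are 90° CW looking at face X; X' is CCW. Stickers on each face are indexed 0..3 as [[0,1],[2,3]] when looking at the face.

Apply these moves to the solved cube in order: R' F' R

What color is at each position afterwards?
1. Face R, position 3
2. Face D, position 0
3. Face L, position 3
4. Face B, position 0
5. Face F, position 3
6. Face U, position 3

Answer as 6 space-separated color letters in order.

Answer: R O W R G G

Derivation:
After move 1 (R'): R=RRRR U=WBWB F=GWGW D=YGYG B=YBYB
After move 2 (F'): F=WWGG U=WBRR R=GRYR D=OOYG L=OBOW
After move 3 (R): R=YGRR U=WWRG F=WOGG D=OYYY B=RBBB
Query 1: R[3] = R
Query 2: D[0] = O
Query 3: L[3] = W
Query 4: B[0] = R
Query 5: F[3] = G
Query 6: U[3] = G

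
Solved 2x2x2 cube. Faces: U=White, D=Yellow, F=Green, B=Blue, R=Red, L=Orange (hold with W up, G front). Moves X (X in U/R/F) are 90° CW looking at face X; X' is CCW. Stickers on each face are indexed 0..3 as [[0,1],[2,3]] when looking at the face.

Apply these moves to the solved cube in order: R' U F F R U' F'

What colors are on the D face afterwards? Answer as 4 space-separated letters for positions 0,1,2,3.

Answer: O Y Y O

Derivation:
After move 1 (R'): R=RRRR U=WBWB F=GWGW D=YGYG B=YBYB
After move 2 (U): U=WWBB F=RRGW R=YBRR B=OOYB L=GWOO
After move 3 (F): F=GRWR U=WWOW R=BBBR D=RYYG L=GYOG
After move 4 (F): F=WGRR U=WWGY R=OBWR D=BBYG L=GROY
After move 5 (R): R=WORB U=WGGR F=WBRG D=BYYO B=YOWB
After move 6 (U'): U=GRWG F=GRRG R=WBRB B=WOWB L=YOOY
After move 7 (F'): F=RGGR U=GRWR R=YBBB D=OYYO L=YGOW
Query: D face = OYYO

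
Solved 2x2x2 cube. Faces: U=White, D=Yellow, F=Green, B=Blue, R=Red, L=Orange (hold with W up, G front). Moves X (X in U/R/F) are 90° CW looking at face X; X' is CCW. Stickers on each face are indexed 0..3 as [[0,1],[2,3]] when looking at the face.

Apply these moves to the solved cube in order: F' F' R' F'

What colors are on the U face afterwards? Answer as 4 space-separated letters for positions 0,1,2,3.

After move 1 (F'): F=GGGG U=WWRR R=YRYR D=OOYY L=OWOW
After move 2 (F'): F=GGGG U=WWYY R=OROR D=WWYY L=OROR
After move 3 (R'): R=RROO U=WBYB F=GWGY D=WGYG B=YBWB
After move 4 (F'): F=WYGG U=WBRO R=GRWO D=RRYG L=OBOY
Query: U face = WBRO

Answer: W B R O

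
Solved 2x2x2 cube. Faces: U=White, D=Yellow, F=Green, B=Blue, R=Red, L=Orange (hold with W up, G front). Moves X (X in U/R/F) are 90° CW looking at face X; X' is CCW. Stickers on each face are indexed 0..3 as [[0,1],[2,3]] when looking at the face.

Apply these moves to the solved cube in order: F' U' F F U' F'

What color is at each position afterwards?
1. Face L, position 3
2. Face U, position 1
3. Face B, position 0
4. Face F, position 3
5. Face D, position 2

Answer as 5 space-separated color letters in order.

Answer: W O W W Y

Derivation:
After move 1 (F'): F=GGGG U=WWRR R=YRYR D=OOYY L=OWOW
After move 2 (U'): U=WRWR F=OWGG R=GGYR B=YRBB L=BBOW
After move 3 (F): F=GOGW U=WRWB R=WGRR D=YGYY L=BOOO
After move 4 (F): F=GGWO U=WROO R=WGBR D=RWYY L=BYOG
After move 5 (U'): U=ROWO F=BYWO R=GGBR B=WGBB L=YROG
After move 6 (F'): F=YOBW U=ROGB R=WGRR D=RGYY L=YOOW
Query 1: L[3] = W
Query 2: U[1] = O
Query 3: B[0] = W
Query 4: F[3] = W
Query 5: D[2] = Y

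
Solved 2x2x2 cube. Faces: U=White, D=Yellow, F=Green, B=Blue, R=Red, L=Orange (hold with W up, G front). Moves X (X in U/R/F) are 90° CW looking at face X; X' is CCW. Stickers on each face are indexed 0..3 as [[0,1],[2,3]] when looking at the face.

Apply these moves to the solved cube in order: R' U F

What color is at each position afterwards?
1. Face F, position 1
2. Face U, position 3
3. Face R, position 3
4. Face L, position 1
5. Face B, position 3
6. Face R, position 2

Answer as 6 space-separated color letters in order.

Answer: R W R Y B B

Derivation:
After move 1 (R'): R=RRRR U=WBWB F=GWGW D=YGYG B=YBYB
After move 2 (U): U=WWBB F=RRGW R=YBRR B=OOYB L=GWOO
After move 3 (F): F=GRWR U=WWOW R=BBBR D=RYYG L=GYOG
Query 1: F[1] = R
Query 2: U[3] = W
Query 3: R[3] = R
Query 4: L[1] = Y
Query 5: B[3] = B
Query 6: R[2] = B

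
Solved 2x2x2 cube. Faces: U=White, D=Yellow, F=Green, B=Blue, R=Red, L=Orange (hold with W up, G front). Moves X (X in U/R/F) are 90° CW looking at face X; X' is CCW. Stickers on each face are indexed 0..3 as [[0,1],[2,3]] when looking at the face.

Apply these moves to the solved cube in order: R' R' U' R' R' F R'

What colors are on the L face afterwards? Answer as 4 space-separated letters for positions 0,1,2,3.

Answer: G Y O Y

Derivation:
After move 1 (R'): R=RRRR U=WBWB F=GWGW D=YGYG B=YBYB
After move 2 (R'): R=RRRR U=WYWY F=GBGB D=YWYW B=GBGB
After move 3 (U'): U=YYWW F=OOGB R=GBRR B=RRGB L=GBOO
After move 4 (R'): R=BRGR U=YGWR F=OYGW D=YOYB B=WRWB
After move 5 (R'): R=RRBG U=YWWW F=OGGR D=YYYW B=BROB
After move 6 (F): F=GORG U=YWOB R=WRWG D=BRYW L=GYOY
After move 7 (R'): R=RGWW U=YOOB F=GWRB D=BOYG B=WRRB
Query: L face = GYOY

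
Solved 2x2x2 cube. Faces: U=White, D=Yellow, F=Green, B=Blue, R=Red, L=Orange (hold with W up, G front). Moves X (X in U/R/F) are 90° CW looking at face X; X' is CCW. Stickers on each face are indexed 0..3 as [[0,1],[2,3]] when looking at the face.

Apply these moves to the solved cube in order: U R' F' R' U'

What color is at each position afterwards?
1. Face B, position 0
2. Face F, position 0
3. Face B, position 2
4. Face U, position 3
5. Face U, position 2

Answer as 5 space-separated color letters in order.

Answer: R G O B W

Derivation:
After move 1 (U): U=WWWW F=RRGG R=BBRR B=OOBB L=GGOO
After move 2 (R'): R=BRBR U=WBWO F=RWGW D=YRYG B=YOYB
After move 3 (F'): F=WWRG U=WBBB R=RRYR D=GOYG L=GOOW
After move 4 (R'): R=RRRY U=WYBY F=WBRB D=GWYG B=GOOB
After move 5 (U'): U=YYWB F=GORB R=WBRY B=RROB L=GOOW
Query 1: B[0] = R
Query 2: F[0] = G
Query 3: B[2] = O
Query 4: U[3] = B
Query 5: U[2] = W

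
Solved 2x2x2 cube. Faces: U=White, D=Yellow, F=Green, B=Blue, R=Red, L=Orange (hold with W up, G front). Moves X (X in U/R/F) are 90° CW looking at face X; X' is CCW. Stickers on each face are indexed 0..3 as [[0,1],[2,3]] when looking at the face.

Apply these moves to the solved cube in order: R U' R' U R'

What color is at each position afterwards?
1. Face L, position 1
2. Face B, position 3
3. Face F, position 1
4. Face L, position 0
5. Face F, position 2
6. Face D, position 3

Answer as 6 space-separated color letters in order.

Answer: G B G O G W

Derivation:
After move 1 (R): R=RRRR U=WGWG F=GYGY D=YBYB B=WBWB
After move 2 (U'): U=GGWW F=OOGY R=GYRR B=RRWB L=WBOO
After move 3 (R'): R=YRGR U=GWWR F=OGGW D=YOYY B=BRBB
After move 4 (U): U=WGRW F=YRGW R=BRGR B=WBBB L=OGOO
After move 5 (R'): R=RRBG U=WBRW F=YGGW D=YRYW B=YBOB
Query 1: L[1] = G
Query 2: B[3] = B
Query 3: F[1] = G
Query 4: L[0] = O
Query 5: F[2] = G
Query 6: D[3] = W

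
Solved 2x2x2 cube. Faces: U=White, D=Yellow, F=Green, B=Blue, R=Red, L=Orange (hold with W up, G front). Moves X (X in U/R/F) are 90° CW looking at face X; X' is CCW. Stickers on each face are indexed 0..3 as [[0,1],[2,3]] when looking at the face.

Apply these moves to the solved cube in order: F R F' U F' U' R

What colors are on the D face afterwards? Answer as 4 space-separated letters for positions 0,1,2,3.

Answer: Y W Y Y

Derivation:
After move 1 (F): F=GGGG U=WWOO R=WRWR D=RRYY L=OYOY
After move 2 (R): R=WWRR U=WGOG F=GRGY D=RBYB B=OBWB
After move 3 (F'): F=RYGG U=WGWR R=BWRR D=YYYB L=OGOO
After move 4 (U): U=WWRG F=BWGG R=OBRR B=OGWB L=RYOO
After move 5 (F'): F=WGBG U=WWOR R=YBYR D=YOYB L=RGOR
After move 6 (U'): U=WRWO F=RGBG R=WGYR B=YBWB L=OGOR
After move 7 (R): R=YWRG U=WGWG F=ROBB D=YWYY B=OBRB
Query: D face = YWYY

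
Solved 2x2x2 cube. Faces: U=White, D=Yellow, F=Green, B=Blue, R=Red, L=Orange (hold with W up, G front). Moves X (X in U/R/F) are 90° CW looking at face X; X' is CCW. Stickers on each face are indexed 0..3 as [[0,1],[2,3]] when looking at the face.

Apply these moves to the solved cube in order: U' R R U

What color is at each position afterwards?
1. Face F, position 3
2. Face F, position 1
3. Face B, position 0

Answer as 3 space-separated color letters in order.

Answer: R R B

Derivation:
After move 1 (U'): U=WWWW F=OOGG R=GGRR B=RRBB L=BBOO
After move 2 (R): R=RGRG U=WOWG F=OYGY D=YBYR B=WRWB
After move 3 (R): R=RRGG U=WYWY F=OBGR D=YWYW B=GROB
After move 4 (U): U=WWYY F=RRGR R=GRGG B=BBOB L=OBOO
Query 1: F[3] = R
Query 2: F[1] = R
Query 3: B[0] = B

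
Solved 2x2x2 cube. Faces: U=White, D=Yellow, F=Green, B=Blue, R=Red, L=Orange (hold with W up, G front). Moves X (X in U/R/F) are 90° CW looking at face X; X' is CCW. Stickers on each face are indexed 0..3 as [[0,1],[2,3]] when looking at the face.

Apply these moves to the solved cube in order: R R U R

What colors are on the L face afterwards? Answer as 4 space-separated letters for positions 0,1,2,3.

After move 1 (R): R=RRRR U=WGWG F=GYGY D=YBYB B=WBWB
After move 2 (R): R=RRRR U=WYWY F=GBGB D=YWYW B=GBGB
After move 3 (U): U=WWYY F=RRGB R=GBRR B=OOGB L=GBOO
After move 4 (R): R=RGRB U=WRYB F=RWGW D=YGYO B=YOWB
Query: L face = GBOO

Answer: G B O O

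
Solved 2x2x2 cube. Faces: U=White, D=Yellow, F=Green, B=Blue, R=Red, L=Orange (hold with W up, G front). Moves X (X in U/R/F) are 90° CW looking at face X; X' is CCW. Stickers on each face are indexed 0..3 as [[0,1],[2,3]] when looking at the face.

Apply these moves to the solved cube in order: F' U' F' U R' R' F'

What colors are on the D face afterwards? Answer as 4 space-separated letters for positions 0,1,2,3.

After move 1 (F'): F=GGGG U=WWRR R=YRYR D=OOYY L=OWOW
After move 2 (U'): U=WRWR F=OWGG R=GGYR B=YRBB L=BBOW
After move 3 (F'): F=WGOG U=WRGY R=OGOR D=BWYY L=BROW
After move 4 (U): U=GWYR F=OGOG R=YROR B=BRBB L=WGOW
After move 5 (R'): R=RRYO U=GBYB F=OWOR D=BGYG B=YRWB
After move 6 (R'): R=RORY U=GWYY F=OBOB D=BWYR B=GRGB
After move 7 (F'): F=BBOO U=GWRR R=WOBY D=GWYR L=WYOY
Query: D face = GWYR

Answer: G W Y R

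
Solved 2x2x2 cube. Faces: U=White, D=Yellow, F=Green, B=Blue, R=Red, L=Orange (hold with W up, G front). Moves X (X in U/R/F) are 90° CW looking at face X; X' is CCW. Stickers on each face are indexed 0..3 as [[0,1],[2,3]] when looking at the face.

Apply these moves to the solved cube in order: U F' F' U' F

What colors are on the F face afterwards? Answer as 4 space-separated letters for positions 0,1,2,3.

Answer: R G R R

Derivation:
After move 1 (U): U=WWWW F=RRGG R=BBRR B=OOBB L=GGOO
After move 2 (F'): F=RGRG U=WWBR R=YBYR D=GOYY L=GWOW
After move 3 (F'): F=GGRR U=WWYY R=OBGR D=WWYY L=GROB
After move 4 (U'): U=WYWY F=GRRR R=GGGR B=OBBB L=OOOB
After move 5 (F): F=RGRR U=WYBO R=WGYR D=GGYY L=OWOW
Query: F face = RGRR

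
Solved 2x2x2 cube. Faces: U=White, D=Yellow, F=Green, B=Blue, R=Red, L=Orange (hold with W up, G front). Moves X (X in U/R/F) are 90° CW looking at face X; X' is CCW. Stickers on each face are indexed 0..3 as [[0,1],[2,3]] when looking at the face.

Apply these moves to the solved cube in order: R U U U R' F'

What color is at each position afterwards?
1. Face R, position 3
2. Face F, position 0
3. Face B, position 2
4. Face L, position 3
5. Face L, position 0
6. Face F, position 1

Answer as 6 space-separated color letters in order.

After move 1 (R): R=RRRR U=WGWG F=GYGY D=YBYB B=WBWB
After move 2 (U): U=WWGG F=RRGY R=WBRR B=OOWB L=GYOO
After move 3 (U): U=GWGW F=WBGY R=OORR B=GYWB L=RROO
After move 4 (U): U=GGWW F=OOGY R=GYRR B=RRWB L=WBOO
After move 5 (R'): R=YRGR U=GWWR F=OGGW D=YOYY B=BRBB
After move 6 (F'): F=GWOG U=GWYG R=ORYR D=BOYY L=WROW
Query 1: R[3] = R
Query 2: F[0] = G
Query 3: B[2] = B
Query 4: L[3] = W
Query 5: L[0] = W
Query 6: F[1] = W

Answer: R G B W W W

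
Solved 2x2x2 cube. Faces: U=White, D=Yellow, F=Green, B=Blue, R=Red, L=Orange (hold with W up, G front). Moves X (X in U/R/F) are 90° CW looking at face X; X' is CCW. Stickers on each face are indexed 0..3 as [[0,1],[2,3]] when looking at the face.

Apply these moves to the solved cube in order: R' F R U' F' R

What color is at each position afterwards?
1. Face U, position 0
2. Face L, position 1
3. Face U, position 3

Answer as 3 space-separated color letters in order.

After move 1 (R'): R=RRRR U=WBWB F=GWGW D=YGYG B=YBYB
After move 2 (F): F=GGWW U=WBOO R=WRBR D=RRYG L=OYOG
After move 3 (R): R=BWRR U=WGOW F=GRWG D=RYYY B=OBBB
After move 4 (U'): U=GWWO F=OYWG R=GRRR B=BWBB L=OBOG
After move 5 (F'): F=YGOW U=GWGR R=YRRR D=BGYY L=OOOW
After move 6 (R): R=RYRR U=GGGW F=YGOY D=BBYB B=RWWB
Query 1: U[0] = G
Query 2: L[1] = O
Query 3: U[3] = W

Answer: G O W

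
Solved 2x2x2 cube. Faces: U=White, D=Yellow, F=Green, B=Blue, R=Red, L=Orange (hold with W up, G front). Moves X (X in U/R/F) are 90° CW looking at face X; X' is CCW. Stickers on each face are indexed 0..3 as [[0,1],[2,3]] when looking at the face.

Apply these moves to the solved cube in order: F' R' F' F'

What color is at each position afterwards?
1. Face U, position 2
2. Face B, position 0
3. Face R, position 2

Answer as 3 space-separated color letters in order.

After move 1 (F'): F=GGGG U=WWRR R=YRYR D=OOYY L=OWOW
After move 2 (R'): R=RRYY U=WBRB F=GWGR D=OGYG B=YBOB
After move 3 (F'): F=WRGG U=WBRY R=GROY D=WWYG L=OBOR
After move 4 (F'): F=RGWG U=WBGO R=WRWY D=BRYG L=OYOR
Query 1: U[2] = G
Query 2: B[0] = Y
Query 3: R[2] = W

Answer: G Y W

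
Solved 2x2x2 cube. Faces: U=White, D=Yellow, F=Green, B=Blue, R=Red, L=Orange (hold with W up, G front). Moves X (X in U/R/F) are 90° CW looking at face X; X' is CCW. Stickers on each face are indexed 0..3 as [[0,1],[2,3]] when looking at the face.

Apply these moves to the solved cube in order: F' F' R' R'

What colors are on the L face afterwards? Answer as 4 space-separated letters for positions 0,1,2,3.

After move 1 (F'): F=GGGG U=WWRR R=YRYR D=OOYY L=OWOW
After move 2 (F'): F=GGGG U=WWYY R=OROR D=WWYY L=OROR
After move 3 (R'): R=RROO U=WBYB F=GWGY D=WGYG B=YBWB
After move 4 (R'): R=RORO U=WWYY F=GBGB D=WWYY B=GBGB
Query: L face = OROR

Answer: O R O R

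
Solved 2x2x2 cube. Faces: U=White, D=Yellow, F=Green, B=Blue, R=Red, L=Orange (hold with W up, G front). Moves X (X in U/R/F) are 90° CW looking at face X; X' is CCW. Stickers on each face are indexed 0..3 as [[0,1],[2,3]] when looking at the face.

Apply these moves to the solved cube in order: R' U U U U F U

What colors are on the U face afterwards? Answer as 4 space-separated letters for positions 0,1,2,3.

After move 1 (R'): R=RRRR U=WBWB F=GWGW D=YGYG B=YBYB
After move 2 (U): U=WWBB F=RRGW R=YBRR B=OOYB L=GWOO
After move 3 (U): U=BWBW F=YBGW R=OORR B=GWYB L=RROO
After move 4 (U): U=BBWW F=OOGW R=GWRR B=RRYB L=YBOO
After move 5 (U): U=WBWB F=GWGW R=RRRR B=YBYB L=OOOO
After move 6 (F): F=GGWW U=WBOO R=WRBR D=RRYG L=OYOG
After move 7 (U): U=OWOB F=WRWW R=YBBR B=OYYB L=GGOG
Query: U face = OWOB

Answer: O W O B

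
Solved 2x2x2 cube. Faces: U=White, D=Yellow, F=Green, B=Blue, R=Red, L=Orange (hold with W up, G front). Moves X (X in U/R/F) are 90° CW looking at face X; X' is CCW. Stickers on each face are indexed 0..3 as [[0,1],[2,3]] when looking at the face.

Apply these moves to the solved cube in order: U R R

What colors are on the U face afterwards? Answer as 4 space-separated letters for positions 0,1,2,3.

After move 1 (U): U=WWWW F=RRGG R=BBRR B=OOBB L=GGOO
After move 2 (R): R=RBRB U=WRWG F=RYGY D=YBYO B=WOWB
After move 3 (R): R=RRBB U=WYWY F=RBGO D=YWYW B=GORB
Query: U face = WYWY

Answer: W Y W Y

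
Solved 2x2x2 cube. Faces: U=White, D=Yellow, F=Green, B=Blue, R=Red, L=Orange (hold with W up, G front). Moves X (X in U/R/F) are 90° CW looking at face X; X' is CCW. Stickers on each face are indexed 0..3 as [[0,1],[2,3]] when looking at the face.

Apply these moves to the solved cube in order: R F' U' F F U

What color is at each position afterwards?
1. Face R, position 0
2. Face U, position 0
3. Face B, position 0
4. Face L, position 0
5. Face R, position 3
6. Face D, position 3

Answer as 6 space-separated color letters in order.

After move 1 (R): R=RRRR U=WGWG F=GYGY D=YBYB B=WBWB
After move 2 (F'): F=YYGG U=WGRR R=BRYR D=OOYB L=OGOW
After move 3 (U'): U=GRWR F=OGGG R=YYYR B=BRWB L=WBOW
After move 4 (F): F=GOGG U=GRWB R=WYRR D=YYYB L=WOOO
After move 5 (F): F=GGGO U=GROO R=WYBR D=RWYB L=WYOY
After move 6 (U): U=OGOR F=WYGO R=BRBR B=WYWB L=GGOY
Query 1: R[0] = B
Query 2: U[0] = O
Query 3: B[0] = W
Query 4: L[0] = G
Query 5: R[3] = R
Query 6: D[3] = B

Answer: B O W G R B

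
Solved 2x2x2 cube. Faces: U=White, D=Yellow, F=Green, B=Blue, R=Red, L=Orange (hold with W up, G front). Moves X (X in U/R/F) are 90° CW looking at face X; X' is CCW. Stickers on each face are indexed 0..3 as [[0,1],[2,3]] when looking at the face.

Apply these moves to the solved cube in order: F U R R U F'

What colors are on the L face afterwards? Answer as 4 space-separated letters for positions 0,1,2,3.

After move 1 (F): F=GGGG U=WWOO R=WRWR D=RRYY L=OYOY
After move 2 (U): U=OWOW F=WRGG R=BBWR B=OYBB L=GGOY
After move 3 (R): R=WBRB U=OROG F=WRGY D=RBYO B=WYWB
After move 4 (R): R=RWBB U=OROY F=WBGO D=RWYW B=GYRB
After move 5 (U): U=OOYR F=RWGO R=GYBB B=GGRB L=WBOY
After move 6 (F'): F=WORG U=OOGB R=WYRB D=BYYW L=WROY
Query: L face = WROY

Answer: W R O Y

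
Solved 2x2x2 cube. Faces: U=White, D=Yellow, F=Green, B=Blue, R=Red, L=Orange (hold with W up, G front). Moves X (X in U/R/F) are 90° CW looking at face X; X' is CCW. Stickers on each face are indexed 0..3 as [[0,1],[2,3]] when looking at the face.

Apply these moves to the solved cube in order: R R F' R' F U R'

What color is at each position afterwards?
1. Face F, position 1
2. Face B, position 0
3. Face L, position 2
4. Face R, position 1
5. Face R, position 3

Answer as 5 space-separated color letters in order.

After move 1 (R): R=RRRR U=WGWG F=GYGY D=YBYB B=WBWB
After move 2 (R): R=RRRR U=WYWY F=GBGB D=YWYW B=GBGB
After move 3 (F'): F=BBGG U=WYRR R=WRYR D=OOYW L=OYOW
After move 4 (R'): R=RRWY U=WGRG F=BYGR D=OBYG B=WBOB
After move 5 (F): F=GBRY U=WGWY R=RRGY D=WRYG L=OOOB
After move 6 (U): U=WWYG F=RRRY R=WBGY B=OOOB L=GBOB
After move 7 (R'): R=BYWG U=WOYO F=RWRG D=WRYY B=GORB
Query 1: F[1] = W
Query 2: B[0] = G
Query 3: L[2] = O
Query 4: R[1] = Y
Query 5: R[3] = G

Answer: W G O Y G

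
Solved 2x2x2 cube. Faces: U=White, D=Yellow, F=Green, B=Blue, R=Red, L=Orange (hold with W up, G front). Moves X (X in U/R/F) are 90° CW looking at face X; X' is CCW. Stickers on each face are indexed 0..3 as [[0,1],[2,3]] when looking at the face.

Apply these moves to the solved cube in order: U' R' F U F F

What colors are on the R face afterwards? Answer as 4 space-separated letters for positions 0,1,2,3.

After move 1 (U'): U=WWWW F=OOGG R=GGRR B=RRBB L=BBOO
After move 2 (R'): R=GRGR U=WBWR F=OWGW D=YOYG B=YRYB
After move 3 (F): F=GOWW U=WBOB R=WRRR D=GGYG L=BYOO
After move 4 (U): U=OWBB F=WRWW R=YRRR B=BYYB L=GOOO
After move 5 (F): F=WWWR U=OWOO R=BRBR D=RYYG L=GGOG
After move 6 (F): F=WWRW U=OWGG R=OROR D=BBYG L=GROY
Query: R face = OROR

Answer: O R O R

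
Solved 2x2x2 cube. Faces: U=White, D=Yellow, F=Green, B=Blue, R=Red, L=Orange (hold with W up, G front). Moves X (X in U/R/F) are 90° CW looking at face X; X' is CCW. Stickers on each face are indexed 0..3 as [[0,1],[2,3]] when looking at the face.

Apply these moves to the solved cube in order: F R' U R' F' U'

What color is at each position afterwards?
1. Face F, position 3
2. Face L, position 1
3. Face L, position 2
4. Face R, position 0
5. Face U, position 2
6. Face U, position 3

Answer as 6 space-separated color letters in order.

Answer: G Y O W O B

Derivation:
After move 1 (F): F=GGGG U=WWOO R=WRWR D=RRYY L=OYOY
After move 2 (R'): R=RRWW U=WBOB F=GWGO D=RGYG B=YBRB
After move 3 (U): U=OWBB F=RRGO R=YBWW B=OYRB L=GWOY
After move 4 (R'): R=BWYW U=ORBO F=RWGB D=RRYO B=GYGB
After move 5 (F'): F=WBRG U=ORBY R=RWRW D=WYYO L=GOOB
After move 6 (U'): U=RYOB F=GORG R=WBRW B=RWGB L=GYOB
Query 1: F[3] = G
Query 2: L[1] = Y
Query 3: L[2] = O
Query 4: R[0] = W
Query 5: U[2] = O
Query 6: U[3] = B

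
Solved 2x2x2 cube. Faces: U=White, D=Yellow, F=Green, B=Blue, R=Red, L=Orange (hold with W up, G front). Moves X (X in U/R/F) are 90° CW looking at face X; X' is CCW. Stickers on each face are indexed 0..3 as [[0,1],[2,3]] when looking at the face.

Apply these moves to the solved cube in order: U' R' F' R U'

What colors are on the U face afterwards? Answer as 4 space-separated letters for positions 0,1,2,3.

Answer: W G W G

Derivation:
After move 1 (U'): U=WWWW F=OOGG R=GGRR B=RRBB L=BBOO
After move 2 (R'): R=GRGR U=WBWR F=OWGW D=YOYG B=YRYB
After move 3 (F'): F=WWOG U=WBGG R=ORYR D=BOYG L=BROW
After move 4 (R): R=YORR U=WWGG F=WOOG D=BYYY B=GRBB
After move 5 (U'): U=WGWG F=BROG R=WORR B=YOBB L=GROW
Query: U face = WGWG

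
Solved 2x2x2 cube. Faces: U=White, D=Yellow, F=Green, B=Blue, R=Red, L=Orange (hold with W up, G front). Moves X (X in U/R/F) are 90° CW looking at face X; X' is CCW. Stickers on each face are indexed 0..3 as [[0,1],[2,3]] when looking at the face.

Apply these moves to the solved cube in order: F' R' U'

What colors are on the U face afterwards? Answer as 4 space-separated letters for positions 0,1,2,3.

After move 1 (F'): F=GGGG U=WWRR R=YRYR D=OOYY L=OWOW
After move 2 (R'): R=RRYY U=WBRB F=GWGR D=OGYG B=YBOB
After move 3 (U'): U=BBWR F=OWGR R=GWYY B=RROB L=YBOW
Query: U face = BBWR

Answer: B B W R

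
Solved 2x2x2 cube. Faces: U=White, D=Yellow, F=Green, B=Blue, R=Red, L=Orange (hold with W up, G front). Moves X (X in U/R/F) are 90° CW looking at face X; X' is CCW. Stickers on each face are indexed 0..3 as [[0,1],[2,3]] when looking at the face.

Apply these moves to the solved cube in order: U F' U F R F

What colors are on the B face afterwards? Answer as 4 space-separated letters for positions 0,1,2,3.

Answer: G W W B

Derivation:
After move 1 (U): U=WWWW F=RRGG R=BBRR B=OOBB L=GGOO
After move 2 (F'): F=RGRG U=WWBR R=YBYR D=GOYY L=GWOW
After move 3 (U): U=BWRW F=YBRG R=OOYR B=GWBB L=RGOW
After move 4 (F): F=RYGB U=BWWG R=ROWR D=YOYY L=RGOO
After move 5 (R): R=WRRO U=BYWB F=ROGY D=YBYG B=GWWB
After move 6 (F): F=GRYO U=BYOG R=WRBO D=RWYG L=RYOB
Query: B face = GWWB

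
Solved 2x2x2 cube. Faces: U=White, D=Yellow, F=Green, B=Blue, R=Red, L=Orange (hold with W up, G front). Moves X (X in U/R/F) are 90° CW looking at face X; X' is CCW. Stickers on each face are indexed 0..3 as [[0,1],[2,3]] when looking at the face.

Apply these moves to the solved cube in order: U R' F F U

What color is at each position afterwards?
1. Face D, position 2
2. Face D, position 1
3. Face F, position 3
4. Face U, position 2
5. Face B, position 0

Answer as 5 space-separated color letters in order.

After move 1 (U): U=WWWW F=RRGG R=BBRR B=OOBB L=GGOO
After move 2 (R'): R=BRBR U=WBWO F=RWGW D=YRYG B=YOYB
After move 3 (F): F=GRWW U=WBOG R=WROR D=BBYG L=GYOR
After move 4 (F): F=WGWR U=WBRY R=ORGR D=OWYG L=GBOB
After move 5 (U): U=RWYB F=ORWR R=YOGR B=GBYB L=WGOB
Query 1: D[2] = Y
Query 2: D[1] = W
Query 3: F[3] = R
Query 4: U[2] = Y
Query 5: B[0] = G

Answer: Y W R Y G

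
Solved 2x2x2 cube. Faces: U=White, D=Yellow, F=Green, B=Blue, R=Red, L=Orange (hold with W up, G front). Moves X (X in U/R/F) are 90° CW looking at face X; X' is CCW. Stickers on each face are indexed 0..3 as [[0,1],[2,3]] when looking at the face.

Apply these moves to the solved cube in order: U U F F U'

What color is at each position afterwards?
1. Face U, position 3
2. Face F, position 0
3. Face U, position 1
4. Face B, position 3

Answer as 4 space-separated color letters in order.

After move 1 (U): U=WWWW F=RRGG R=BBRR B=OOBB L=GGOO
After move 2 (U): U=WWWW F=BBGG R=OORR B=GGBB L=RROO
After move 3 (F): F=GBGB U=WWOR R=WOWR D=ROYY L=RYOY
After move 4 (F): F=GGBB U=WWYY R=OORR D=WWYY L=RROO
After move 5 (U'): U=WYWY F=RRBB R=GGRR B=OOBB L=GGOO
Query 1: U[3] = Y
Query 2: F[0] = R
Query 3: U[1] = Y
Query 4: B[3] = B

Answer: Y R Y B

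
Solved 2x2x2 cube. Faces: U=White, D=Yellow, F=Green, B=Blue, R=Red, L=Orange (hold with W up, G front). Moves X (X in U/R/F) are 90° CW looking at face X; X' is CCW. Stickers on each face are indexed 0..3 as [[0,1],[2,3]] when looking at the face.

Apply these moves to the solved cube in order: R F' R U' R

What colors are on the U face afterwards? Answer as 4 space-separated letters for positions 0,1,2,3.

Answer: Y G W B

Derivation:
After move 1 (R): R=RRRR U=WGWG F=GYGY D=YBYB B=WBWB
After move 2 (F'): F=YYGG U=WGRR R=BRYR D=OOYB L=OGOW
After move 3 (R): R=YBRR U=WYRG F=YOGB D=OWYW B=RBGB
After move 4 (U'): U=YGWR F=OGGB R=YORR B=YBGB L=RBOW
After move 5 (R): R=RYRO U=YGWB F=OWGW D=OGYY B=RBGB
Query: U face = YGWB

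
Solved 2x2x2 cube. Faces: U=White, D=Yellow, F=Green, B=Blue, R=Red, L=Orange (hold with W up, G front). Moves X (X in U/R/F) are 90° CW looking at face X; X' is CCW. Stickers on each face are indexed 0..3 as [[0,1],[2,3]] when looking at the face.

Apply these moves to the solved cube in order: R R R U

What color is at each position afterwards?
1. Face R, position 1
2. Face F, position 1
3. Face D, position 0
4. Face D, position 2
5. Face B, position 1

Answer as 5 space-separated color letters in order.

Answer: B R Y Y O

Derivation:
After move 1 (R): R=RRRR U=WGWG F=GYGY D=YBYB B=WBWB
After move 2 (R): R=RRRR U=WYWY F=GBGB D=YWYW B=GBGB
After move 3 (R): R=RRRR U=WBWB F=GWGW D=YGYG B=YBYB
After move 4 (U): U=WWBB F=RRGW R=YBRR B=OOYB L=GWOO
Query 1: R[1] = B
Query 2: F[1] = R
Query 3: D[0] = Y
Query 4: D[2] = Y
Query 5: B[1] = O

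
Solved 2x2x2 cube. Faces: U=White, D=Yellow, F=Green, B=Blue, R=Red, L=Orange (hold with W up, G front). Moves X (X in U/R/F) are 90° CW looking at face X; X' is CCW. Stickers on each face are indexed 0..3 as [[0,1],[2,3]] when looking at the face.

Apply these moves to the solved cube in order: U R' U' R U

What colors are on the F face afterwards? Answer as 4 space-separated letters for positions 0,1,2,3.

After move 1 (U): U=WWWW F=RRGG R=BBRR B=OOBB L=GGOO
After move 2 (R'): R=BRBR U=WBWO F=RWGW D=YRYG B=YOYB
After move 3 (U'): U=BOWW F=GGGW R=RWBR B=BRYB L=YOOO
After move 4 (R): R=BRRW U=BGWW F=GRGG D=YYYB B=WROB
After move 5 (U): U=WBWG F=BRGG R=WRRW B=YOOB L=GROO
Query: F face = BRGG

Answer: B R G G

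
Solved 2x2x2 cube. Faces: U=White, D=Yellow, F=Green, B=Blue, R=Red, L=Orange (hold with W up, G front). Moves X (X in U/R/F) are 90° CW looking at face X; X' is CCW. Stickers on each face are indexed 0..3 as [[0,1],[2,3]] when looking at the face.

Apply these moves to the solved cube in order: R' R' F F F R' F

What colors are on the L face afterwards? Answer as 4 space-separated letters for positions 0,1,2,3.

After move 1 (R'): R=RRRR U=WBWB F=GWGW D=YGYG B=YBYB
After move 2 (R'): R=RRRR U=WYWY F=GBGB D=YWYW B=GBGB
After move 3 (F): F=GGBB U=WYOO R=WRYR D=RRYW L=OYOW
After move 4 (F): F=BGBG U=WYWY R=OROR D=YWYW L=OROR
After move 5 (F): F=BBGG U=WYRR R=WRYR D=OOYW L=OYOW
After move 6 (R'): R=RRWY U=WGRG F=BYGR D=OBYG B=WBOB
After move 7 (F): F=GBRY U=WGWY R=RRGY D=WRYG L=OOOB
Query: L face = OOOB

Answer: O O O B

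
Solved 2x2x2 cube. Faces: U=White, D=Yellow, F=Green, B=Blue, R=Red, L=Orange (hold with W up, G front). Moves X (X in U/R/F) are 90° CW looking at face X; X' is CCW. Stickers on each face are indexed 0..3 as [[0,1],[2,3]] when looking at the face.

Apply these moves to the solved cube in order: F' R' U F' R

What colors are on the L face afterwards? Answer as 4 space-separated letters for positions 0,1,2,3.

Answer: G B O B

Derivation:
After move 1 (F'): F=GGGG U=WWRR R=YRYR D=OOYY L=OWOW
After move 2 (R'): R=RRYY U=WBRB F=GWGR D=OGYG B=YBOB
After move 3 (U): U=RWBB F=RRGR R=YBYY B=OWOB L=GWOW
After move 4 (F'): F=RRRG U=RWYY R=GBOY D=WWYG L=GBOB
After move 5 (R): R=OGYB U=RRYG F=RWRG D=WOYO B=YWWB
Query: L face = GBOB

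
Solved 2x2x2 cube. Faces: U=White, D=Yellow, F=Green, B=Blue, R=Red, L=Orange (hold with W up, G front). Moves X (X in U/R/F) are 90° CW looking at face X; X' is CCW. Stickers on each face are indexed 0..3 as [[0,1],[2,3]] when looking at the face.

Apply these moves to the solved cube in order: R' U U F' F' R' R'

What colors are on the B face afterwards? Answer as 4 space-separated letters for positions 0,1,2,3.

Answer: Y W G B

Derivation:
After move 1 (R'): R=RRRR U=WBWB F=GWGW D=YGYG B=YBYB
After move 2 (U): U=WWBB F=RRGW R=YBRR B=OOYB L=GWOO
After move 3 (U): U=BWBW F=YBGW R=OORR B=GWYB L=RROO
After move 4 (F'): F=BWYG U=BWOR R=GOYR D=ROYG L=RWOB
After move 5 (F'): F=WGBY U=BWGY R=OORR D=WBYG L=RROO
After move 6 (R'): R=OROR U=BYGG F=WWBY D=WGYY B=GWBB
After move 7 (R'): R=RROO U=BBGG F=WYBG D=WWYY B=YWGB
Query: B face = YWGB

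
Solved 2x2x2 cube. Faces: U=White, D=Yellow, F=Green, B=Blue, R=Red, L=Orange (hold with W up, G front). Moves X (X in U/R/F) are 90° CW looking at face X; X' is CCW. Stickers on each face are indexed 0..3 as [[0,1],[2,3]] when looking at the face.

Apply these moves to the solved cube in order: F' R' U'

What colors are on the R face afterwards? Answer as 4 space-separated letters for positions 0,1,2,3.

After move 1 (F'): F=GGGG U=WWRR R=YRYR D=OOYY L=OWOW
After move 2 (R'): R=RRYY U=WBRB F=GWGR D=OGYG B=YBOB
After move 3 (U'): U=BBWR F=OWGR R=GWYY B=RROB L=YBOW
Query: R face = GWYY

Answer: G W Y Y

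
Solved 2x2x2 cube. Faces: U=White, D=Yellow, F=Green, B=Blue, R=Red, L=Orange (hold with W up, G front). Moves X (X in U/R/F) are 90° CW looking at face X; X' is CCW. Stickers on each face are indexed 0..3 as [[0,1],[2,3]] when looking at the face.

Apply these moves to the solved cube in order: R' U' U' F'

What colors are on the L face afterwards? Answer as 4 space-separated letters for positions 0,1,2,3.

Answer: R W O B

Derivation:
After move 1 (R'): R=RRRR U=WBWB F=GWGW D=YGYG B=YBYB
After move 2 (U'): U=BBWW F=OOGW R=GWRR B=RRYB L=YBOO
After move 3 (U'): U=BWBW F=YBGW R=OORR B=GWYB L=RROO
After move 4 (F'): F=BWYG U=BWOR R=GOYR D=ROYG L=RWOB
Query: L face = RWOB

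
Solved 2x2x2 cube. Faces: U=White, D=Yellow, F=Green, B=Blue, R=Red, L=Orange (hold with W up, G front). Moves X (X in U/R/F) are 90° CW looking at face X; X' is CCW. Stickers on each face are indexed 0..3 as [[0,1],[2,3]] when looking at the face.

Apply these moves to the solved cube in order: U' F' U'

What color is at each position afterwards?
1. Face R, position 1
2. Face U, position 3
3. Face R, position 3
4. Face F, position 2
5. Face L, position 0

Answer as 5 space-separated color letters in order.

Answer: G G R O R

Derivation:
After move 1 (U'): U=WWWW F=OOGG R=GGRR B=RRBB L=BBOO
After move 2 (F'): F=OGOG U=WWGR R=YGYR D=BOYY L=BWOW
After move 3 (U'): U=WRWG F=BWOG R=OGYR B=YGBB L=RROW
Query 1: R[1] = G
Query 2: U[3] = G
Query 3: R[3] = R
Query 4: F[2] = O
Query 5: L[0] = R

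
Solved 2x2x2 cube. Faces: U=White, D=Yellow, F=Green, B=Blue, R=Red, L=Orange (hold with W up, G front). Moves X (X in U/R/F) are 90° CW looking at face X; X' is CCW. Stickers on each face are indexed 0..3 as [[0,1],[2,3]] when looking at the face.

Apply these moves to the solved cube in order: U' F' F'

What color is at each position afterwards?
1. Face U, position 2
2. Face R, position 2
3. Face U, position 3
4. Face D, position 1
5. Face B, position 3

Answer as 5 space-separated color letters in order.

After move 1 (U'): U=WWWW F=OOGG R=GGRR B=RRBB L=BBOO
After move 2 (F'): F=OGOG U=WWGR R=YGYR D=BOYY L=BWOW
After move 3 (F'): F=GGOO U=WWYY R=OGBR D=WWYY L=BROG
Query 1: U[2] = Y
Query 2: R[2] = B
Query 3: U[3] = Y
Query 4: D[1] = W
Query 5: B[3] = B

Answer: Y B Y W B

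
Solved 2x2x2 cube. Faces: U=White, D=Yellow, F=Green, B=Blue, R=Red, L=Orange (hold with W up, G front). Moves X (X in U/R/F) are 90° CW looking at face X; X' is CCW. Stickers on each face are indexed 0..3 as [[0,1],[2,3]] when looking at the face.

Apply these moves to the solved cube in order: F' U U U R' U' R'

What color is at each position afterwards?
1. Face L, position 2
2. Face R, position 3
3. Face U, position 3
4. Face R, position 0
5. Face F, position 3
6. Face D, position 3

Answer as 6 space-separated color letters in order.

Answer: O G G R W R

Derivation:
After move 1 (F'): F=GGGG U=WWRR R=YRYR D=OOYY L=OWOW
After move 2 (U): U=RWRW F=YRGG R=BBYR B=OWBB L=GGOW
After move 3 (U): U=RRWW F=BBGG R=OWYR B=GGBB L=YROW
After move 4 (U): U=WRWR F=OWGG R=GGYR B=YRBB L=BBOW
After move 5 (R'): R=GRGY U=WBWY F=ORGR D=OWYG B=YROB
After move 6 (U'): U=BYWW F=BBGR R=ORGY B=GROB L=YROW
After move 7 (R'): R=RYOG U=BOWG F=BYGW D=OBYR B=GRWB
Query 1: L[2] = O
Query 2: R[3] = G
Query 3: U[3] = G
Query 4: R[0] = R
Query 5: F[3] = W
Query 6: D[3] = R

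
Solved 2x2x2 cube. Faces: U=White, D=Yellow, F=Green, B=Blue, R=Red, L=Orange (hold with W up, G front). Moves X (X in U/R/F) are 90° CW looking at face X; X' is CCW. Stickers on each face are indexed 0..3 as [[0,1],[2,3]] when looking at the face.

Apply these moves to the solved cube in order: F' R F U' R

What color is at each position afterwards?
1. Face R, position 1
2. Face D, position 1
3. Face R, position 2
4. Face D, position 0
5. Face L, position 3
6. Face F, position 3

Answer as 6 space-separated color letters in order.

After move 1 (F'): F=GGGG U=WWRR R=YRYR D=OOYY L=OWOW
After move 2 (R): R=YYRR U=WGRG F=GOGY D=OBYB B=RBWB
After move 3 (F): F=GGYO U=WGWW R=RYGR D=RYYB L=OOOB
After move 4 (U'): U=GWWW F=OOYO R=GGGR B=RYWB L=RBOB
After move 5 (R): R=GGRG U=GOWO F=OYYB D=RWYR B=WYWB
Query 1: R[1] = G
Query 2: D[1] = W
Query 3: R[2] = R
Query 4: D[0] = R
Query 5: L[3] = B
Query 6: F[3] = B

Answer: G W R R B B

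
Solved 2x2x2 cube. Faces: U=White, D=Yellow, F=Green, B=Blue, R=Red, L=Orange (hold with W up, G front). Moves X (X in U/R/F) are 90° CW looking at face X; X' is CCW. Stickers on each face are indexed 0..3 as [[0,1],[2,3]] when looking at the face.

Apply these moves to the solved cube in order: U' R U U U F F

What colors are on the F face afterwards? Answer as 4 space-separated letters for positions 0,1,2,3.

After move 1 (U'): U=WWWW F=OOGG R=GGRR B=RRBB L=BBOO
After move 2 (R): R=RGRG U=WOWG F=OYGY D=YBYR B=WRWB
After move 3 (U): U=WWGO F=RGGY R=WRRG B=BBWB L=OYOO
After move 4 (U): U=GWOW F=WRGY R=BBRG B=OYWB L=RGOO
After move 5 (U): U=OGWW F=BBGY R=OYRG B=RGWB L=WROO
After move 6 (F): F=GBYB U=OGOR R=WYWG D=ROYR L=WYOB
After move 7 (F): F=YGBB U=OGBY R=OYRG D=WWYR L=WROO
Query: F face = YGBB

Answer: Y G B B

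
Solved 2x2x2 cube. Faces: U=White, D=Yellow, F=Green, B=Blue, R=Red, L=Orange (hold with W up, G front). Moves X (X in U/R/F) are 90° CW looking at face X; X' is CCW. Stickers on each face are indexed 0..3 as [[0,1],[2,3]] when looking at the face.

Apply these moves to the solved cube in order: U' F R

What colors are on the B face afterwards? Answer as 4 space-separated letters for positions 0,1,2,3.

After move 1 (U'): U=WWWW F=OOGG R=GGRR B=RRBB L=BBOO
After move 2 (F): F=GOGO U=WWOB R=WGWR D=RGYY L=BYOY
After move 3 (R): R=WWRG U=WOOO F=GGGY D=RBYR B=BRWB
Query: B face = BRWB

Answer: B R W B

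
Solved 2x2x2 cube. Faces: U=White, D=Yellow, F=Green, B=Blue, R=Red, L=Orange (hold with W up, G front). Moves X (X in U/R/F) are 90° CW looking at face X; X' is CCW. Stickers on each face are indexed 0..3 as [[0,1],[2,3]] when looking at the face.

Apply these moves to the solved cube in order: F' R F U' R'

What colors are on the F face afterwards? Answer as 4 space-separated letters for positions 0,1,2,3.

After move 1 (F'): F=GGGG U=WWRR R=YRYR D=OOYY L=OWOW
After move 2 (R): R=YYRR U=WGRG F=GOGY D=OBYB B=RBWB
After move 3 (F): F=GGYO U=WGWW R=RYGR D=RYYB L=OOOB
After move 4 (U'): U=GWWW F=OOYO R=GGGR B=RYWB L=RBOB
After move 5 (R'): R=GRGG U=GWWR F=OWYW D=ROYO B=BYYB
Query: F face = OWYW

Answer: O W Y W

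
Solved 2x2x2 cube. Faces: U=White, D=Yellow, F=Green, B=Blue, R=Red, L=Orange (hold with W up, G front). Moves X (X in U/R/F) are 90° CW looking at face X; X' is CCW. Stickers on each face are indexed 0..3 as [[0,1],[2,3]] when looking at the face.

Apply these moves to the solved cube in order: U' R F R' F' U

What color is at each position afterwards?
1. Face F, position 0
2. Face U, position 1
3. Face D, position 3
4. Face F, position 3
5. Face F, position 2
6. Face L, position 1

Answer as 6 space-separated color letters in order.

Answer: O W Y Y G B

Derivation:
After move 1 (U'): U=WWWW F=OOGG R=GGRR B=RRBB L=BBOO
After move 2 (R): R=RGRG U=WOWG F=OYGY D=YBYR B=WRWB
After move 3 (F): F=GOYY U=WOOB R=WGGG D=RRYR L=BYOB
After move 4 (R'): R=GGWG U=WWOW F=GOYB D=ROYY B=RRRB
After move 5 (F'): F=OBGY U=WWGW R=OGRG D=YBYY L=BWOO
After move 6 (U): U=GWWW F=OGGY R=RRRG B=BWRB L=OBOO
Query 1: F[0] = O
Query 2: U[1] = W
Query 3: D[3] = Y
Query 4: F[3] = Y
Query 5: F[2] = G
Query 6: L[1] = B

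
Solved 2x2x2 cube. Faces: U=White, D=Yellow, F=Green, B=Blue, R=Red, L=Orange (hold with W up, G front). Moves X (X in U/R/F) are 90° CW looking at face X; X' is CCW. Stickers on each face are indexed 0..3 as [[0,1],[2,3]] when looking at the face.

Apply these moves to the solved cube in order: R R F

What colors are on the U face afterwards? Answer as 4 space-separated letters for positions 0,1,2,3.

Answer: W Y O O

Derivation:
After move 1 (R): R=RRRR U=WGWG F=GYGY D=YBYB B=WBWB
After move 2 (R): R=RRRR U=WYWY F=GBGB D=YWYW B=GBGB
After move 3 (F): F=GGBB U=WYOO R=WRYR D=RRYW L=OYOW
Query: U face = WYOO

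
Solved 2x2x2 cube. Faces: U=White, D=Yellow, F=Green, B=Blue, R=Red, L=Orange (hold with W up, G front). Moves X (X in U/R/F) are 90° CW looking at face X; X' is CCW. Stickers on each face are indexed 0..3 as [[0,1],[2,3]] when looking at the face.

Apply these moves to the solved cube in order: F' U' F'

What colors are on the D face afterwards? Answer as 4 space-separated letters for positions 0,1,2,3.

Answer: B W Y Y

Derivation:
After move 1 (F'): F=GGGG U=WWRR R=YRYR D=OOYY L=OWOW
After move 2 (U'): U=WRWR F=OWGG R=GGYR B=YRBB L=BBOW
After move 3 (F'): F=WGOG U=WRGY R=OGOR D=BWYY L=BROW
Query: D face = BWYY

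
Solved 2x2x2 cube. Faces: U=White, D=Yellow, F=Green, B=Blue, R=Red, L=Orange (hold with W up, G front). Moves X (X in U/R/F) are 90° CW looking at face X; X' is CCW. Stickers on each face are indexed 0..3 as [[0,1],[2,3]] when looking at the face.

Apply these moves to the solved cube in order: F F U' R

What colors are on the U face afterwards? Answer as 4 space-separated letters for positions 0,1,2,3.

After move 1 (F): F=GGGG U=WWOO R=WRWR D=RRYY L=OYOY
After move 2 (F): F=GGGG U=WWYY R=OROR D=WWYY L=OROR
After move 3 (U'): U=WYWY F=ORGG R=GGOR B=ORBB L=BBOR
After move 4 (R): R=OGRG U=WRWG F=OWGY D=WBYO B=YRYB
Query: U face = WRWG

Answer: W R W G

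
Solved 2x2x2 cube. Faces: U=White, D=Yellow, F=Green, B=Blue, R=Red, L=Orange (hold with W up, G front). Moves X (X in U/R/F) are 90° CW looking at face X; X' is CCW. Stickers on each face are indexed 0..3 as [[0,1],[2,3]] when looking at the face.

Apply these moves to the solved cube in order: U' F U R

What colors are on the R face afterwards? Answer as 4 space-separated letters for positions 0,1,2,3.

Answer: W R R R

Derivation:
After move 1 (U'): U=WWWW F=OOGG R=GGRR B=RRBB L=BBOO
After move 2 (F): F=GOGO U=WWOB R=WGWR D=RGYY L=BYOY
After move 3 (U): U=OWBW F=WGGO R=RRWR B=BYBB L=GOOY
After move 4 (R): R=WRRR U=OGBO F=WGGY D=RBYB B=WYWB
Query: R face = WRRR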